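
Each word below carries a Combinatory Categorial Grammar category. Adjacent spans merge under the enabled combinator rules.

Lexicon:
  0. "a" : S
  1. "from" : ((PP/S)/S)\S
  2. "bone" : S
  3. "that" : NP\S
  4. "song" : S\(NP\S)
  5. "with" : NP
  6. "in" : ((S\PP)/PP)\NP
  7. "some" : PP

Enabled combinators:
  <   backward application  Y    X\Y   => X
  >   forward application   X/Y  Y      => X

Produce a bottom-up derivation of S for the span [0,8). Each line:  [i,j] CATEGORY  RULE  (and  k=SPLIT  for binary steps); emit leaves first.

[0,1] S  lex  "a"
[1,2] ((PP/S)/S)\S  lex  "from"
[0,2] (PP/S)/S  <  k=1
[2,3] S  lex  "bone"
[0,3] PP/S  >  k=2
[3,4] NP\S  lex  "that"
[4,5] S\(NP\S)  lex  "song"
[3,5] S  <  k=4
[0,5] PP  >  k=3
[5,6] NP  lex  "with"
[6,7] ((S\PP)/PP)\NP  lex  "in"
[5,7] (S\PP)/PP  <  k=6
[7,8] PP  lex  "some"
[5,8] S\PP  >  k=7
[0,8] S  <  k=5

[0,8] S   <
  [0,5] PP   >
    [0,3] PP/S   >
      [0,2] (PP/S)/S   <
        [0,1] "a" : S
        [1,2] "from" : ((PP/S)/S)\S
      [2,3] "bone" : S
    [3,5] S   <
      [3,4] "that" : NP\S
      [4,5] "song" : S\(NP\S)
  [5,8] S\PP   >
    [5,7] (S\PP)/PP   <
      [5,6] "with" : NP
      [6,7] "in" : ((S\PP)/PP)\NP
    [7,8] "some" : PP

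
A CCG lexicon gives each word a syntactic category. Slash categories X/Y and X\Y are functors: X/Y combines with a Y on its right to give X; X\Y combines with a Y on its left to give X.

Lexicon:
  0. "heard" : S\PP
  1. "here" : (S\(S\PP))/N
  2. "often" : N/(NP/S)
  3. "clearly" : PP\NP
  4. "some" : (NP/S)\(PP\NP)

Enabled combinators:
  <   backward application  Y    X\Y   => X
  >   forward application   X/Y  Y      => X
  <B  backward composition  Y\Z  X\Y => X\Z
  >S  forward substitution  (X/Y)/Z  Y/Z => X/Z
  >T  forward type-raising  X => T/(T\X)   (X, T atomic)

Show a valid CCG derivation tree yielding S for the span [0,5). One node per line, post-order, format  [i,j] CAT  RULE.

[0,1] S\PP  lex  "heard"
[1,2] (S\(S\PP))/N  lex  "here"
[2,3] N/(NP/S)  lex  "often"
[3,4] PP\NP  lex  "clearly"
[4,5] (NP/S)\(PP\NP)  lex  "some"
[3,5] NP/S  <  k=4
[2,5] N  >  k=3
[1,5] S\(S\PP)  >  k=2
[0,5] S  <  k=1

[0,5] S   <
  [0,1] "heard" : S\PP
  [1,5] S\(S\PP)   >
    [1,2] "here" : (S\(S\PP))/N
    [2,5] N   >
      [2,3] "often" : N/(NP/S)
      [3,5] NP/S   <
        [3,4] "clearly" : PP\NP
        [4,5] "some" : (NP/S)\(PP\NP)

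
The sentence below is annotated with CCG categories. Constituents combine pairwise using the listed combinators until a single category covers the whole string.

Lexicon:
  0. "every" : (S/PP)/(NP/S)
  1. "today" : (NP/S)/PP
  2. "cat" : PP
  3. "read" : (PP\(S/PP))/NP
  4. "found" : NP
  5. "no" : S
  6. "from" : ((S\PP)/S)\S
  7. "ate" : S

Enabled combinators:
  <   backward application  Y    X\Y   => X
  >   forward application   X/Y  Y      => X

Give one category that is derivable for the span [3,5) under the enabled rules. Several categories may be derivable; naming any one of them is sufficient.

[0,8] S   <
  [0,5] PP   <
    [0,3] S/PP   >
      [0,1] "every" : (S/PP)/(NP/S)
      [1,3] NP/S   >
        [1,2] "today" : (NP/S)/PP
        [2,3] "cat" : PP
    [3,5] PP\(S/PP)   >
      [3,4] "read" : (PP\(S/PP))/NP
      [4,5] "found" : NP
  [5,8] S\PP   >
    [5,7] (S\PP)/S   <
      [5,6] "no" : S
      [6,7] "from" : ((S\PP)/S)\S
    [7,8] "ate" : S

PP\(S/PP)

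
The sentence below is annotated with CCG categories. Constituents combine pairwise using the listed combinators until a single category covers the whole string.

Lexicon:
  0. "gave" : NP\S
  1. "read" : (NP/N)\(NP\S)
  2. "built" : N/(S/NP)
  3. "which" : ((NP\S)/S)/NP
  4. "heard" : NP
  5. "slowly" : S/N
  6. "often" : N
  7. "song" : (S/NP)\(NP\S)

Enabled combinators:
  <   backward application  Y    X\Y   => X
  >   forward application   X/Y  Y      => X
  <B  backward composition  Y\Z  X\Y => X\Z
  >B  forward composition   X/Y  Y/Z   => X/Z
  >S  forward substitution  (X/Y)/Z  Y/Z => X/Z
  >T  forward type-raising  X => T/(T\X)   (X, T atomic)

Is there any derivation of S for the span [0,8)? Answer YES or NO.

NP\S (NP/N)\(NP\S) N/(S/NP) ((NP\S)/S)/NP NP S/N N (S/NP)\(NP\S)
CKY chart[0,8] = {N/(N\NP), NP, NP/(NP\NP), NP/(N\N), PP/(PP\NP), S/(S\NP)}; S ∉ chart

NO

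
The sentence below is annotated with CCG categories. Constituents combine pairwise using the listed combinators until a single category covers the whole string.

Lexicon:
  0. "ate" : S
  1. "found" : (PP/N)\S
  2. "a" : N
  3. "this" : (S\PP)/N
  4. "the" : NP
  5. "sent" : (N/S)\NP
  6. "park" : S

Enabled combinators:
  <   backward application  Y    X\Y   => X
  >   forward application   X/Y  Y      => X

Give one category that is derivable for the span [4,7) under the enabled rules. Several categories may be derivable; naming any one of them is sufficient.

[0,7] S   <
  [0,3] PP   >
    [0,2] PP/N   <
      [0,1] "ate" : S
      [1,2] "found" : (PP/N)\S
    [2,3] "a" : N
  [3,7] S\PP   >
    [3,4] "this" : (S\PP)/N
    [4,7] N   >
      [4,6] N/S   <
        [4,5] "the" : NP
        [5,6] "sent" : (N/S)\NP
      [6,7] "park" : S

N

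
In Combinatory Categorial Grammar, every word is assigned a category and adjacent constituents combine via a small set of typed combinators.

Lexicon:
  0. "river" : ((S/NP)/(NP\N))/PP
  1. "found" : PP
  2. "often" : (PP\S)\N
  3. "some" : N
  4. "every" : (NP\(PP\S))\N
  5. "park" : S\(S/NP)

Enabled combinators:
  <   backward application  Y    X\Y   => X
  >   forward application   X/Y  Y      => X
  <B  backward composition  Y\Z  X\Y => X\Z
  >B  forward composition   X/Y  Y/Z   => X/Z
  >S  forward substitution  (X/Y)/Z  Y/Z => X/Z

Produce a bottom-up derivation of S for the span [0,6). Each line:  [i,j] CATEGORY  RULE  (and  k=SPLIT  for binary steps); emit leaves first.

[0,1] ((S/NP)/(NP\N))/PP  lex  "river"
[1,2] PP  lex  "found"
[0,2] (S/NP)/(NP\N)  >  k=1
[2,3] (PP\S)\N  lex  "often"
[3,4] N  lex  "some"
[4,5] (NP\(PP\S))\N  lex  "every"
[3,5] NP\(PP\S)  <  k=4
[2,5] NP\N  <B  k=3
[0,5] S/NP  >  k=2
[5,6] S\(S/NP)  lex  "park"
[0,6] S  <  k=5

[0,6] S   <
  [0,5] S/NP   >
    [0,2] (S/NP)/(NP\N)   >
      [0,1] "river" : ((S/NP)/(NP\N))/PP
      [1,2] "found" : PP
    [2,5] NP\N   <B
      [2,3] "often" : (PP\S)\N
      [3,5] NP\(PP\S)   <
        [3,4] "some" : N
        [4,5] "every" : (NP\(PP\S))\N
  [5,6] "park" : S\(S/NP)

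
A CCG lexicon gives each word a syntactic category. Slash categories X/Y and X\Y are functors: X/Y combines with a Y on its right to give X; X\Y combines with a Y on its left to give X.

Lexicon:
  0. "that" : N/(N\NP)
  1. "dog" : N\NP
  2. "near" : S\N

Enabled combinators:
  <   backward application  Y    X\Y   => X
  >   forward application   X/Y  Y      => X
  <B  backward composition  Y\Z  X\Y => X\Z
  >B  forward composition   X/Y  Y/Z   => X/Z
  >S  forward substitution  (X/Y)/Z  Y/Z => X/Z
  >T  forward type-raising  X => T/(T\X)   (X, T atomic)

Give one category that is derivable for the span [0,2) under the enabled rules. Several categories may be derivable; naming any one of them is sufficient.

N

[0,3] S   <
  [0,2] N   >
    [0,1] "that" : N/(N\NP)
    [1,2] "dog" : N\NP
  [2,3] "near" : S\N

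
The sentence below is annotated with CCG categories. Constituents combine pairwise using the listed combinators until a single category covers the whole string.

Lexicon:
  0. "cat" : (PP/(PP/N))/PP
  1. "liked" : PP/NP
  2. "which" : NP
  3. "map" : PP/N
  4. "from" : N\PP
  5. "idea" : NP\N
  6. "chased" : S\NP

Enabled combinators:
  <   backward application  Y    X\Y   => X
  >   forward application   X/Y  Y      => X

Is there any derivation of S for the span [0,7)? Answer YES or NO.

[0,7] S   <
  [0,6] NP   <
    [0,5] N   <
      [0,4] PP   >
        [0,3] PP/(PP/N)   >
          [0,1] "cat" : (PP/(PP/N))/PP
          [1,3] PP   >
            [1,2] "liked" : PP/NP
            [2,3] "which" : NP
        [3,4] "map" : PP/N
      [4,5] "from" : N\PP
    [5,6] "idea" : NP\N
  [6,7] "chased" : S\NP

YES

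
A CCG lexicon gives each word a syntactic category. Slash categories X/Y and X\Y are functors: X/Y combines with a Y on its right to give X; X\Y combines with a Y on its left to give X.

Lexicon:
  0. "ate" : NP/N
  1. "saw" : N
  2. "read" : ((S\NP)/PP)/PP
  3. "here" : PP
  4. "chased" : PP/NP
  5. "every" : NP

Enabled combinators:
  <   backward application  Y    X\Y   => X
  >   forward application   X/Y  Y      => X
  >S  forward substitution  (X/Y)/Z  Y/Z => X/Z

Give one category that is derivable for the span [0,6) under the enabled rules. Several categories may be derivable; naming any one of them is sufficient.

[0,6] S   <
  [0,2] NP   >
    [0,1] "ate" : NP/N
    [1,2] "saw" : N
  [2,6] S\NP   >
    [2,4] (S\NP)/PP   >
      [2,3] "read" : ((S\NP)/PP)/PP
      [3,4] "here" : PP
    [4,6] PP   >
      [4,5] "chased" : PP/NP
      [5,6] "every" : NP

S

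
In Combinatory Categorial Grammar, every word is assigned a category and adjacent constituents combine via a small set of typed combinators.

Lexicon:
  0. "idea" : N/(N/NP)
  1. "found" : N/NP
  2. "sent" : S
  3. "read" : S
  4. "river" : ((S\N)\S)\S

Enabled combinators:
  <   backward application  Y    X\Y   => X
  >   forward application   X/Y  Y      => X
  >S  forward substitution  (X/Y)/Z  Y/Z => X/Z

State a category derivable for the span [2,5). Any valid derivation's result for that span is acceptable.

S\N

[0,5] S   <
  [0,2] N   >
    [0,1] "idea" : N/(N/NP)
    [1,2] "found" : N/NP
  [2,5] S\N   <
    [2,3] "sent" : S
    [3,5] (S\N)\S   <
      [3,4] "read" : S
      [4,5] "river" : ((S\N)\S)\S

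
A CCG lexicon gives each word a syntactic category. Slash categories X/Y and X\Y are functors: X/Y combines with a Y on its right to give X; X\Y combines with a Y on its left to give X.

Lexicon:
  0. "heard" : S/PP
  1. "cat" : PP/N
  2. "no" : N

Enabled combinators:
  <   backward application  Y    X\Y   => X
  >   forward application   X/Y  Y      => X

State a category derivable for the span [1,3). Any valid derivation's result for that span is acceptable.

[0,3] S   >
  [0,1] "heard" : S/PP
  [1,3] PP   >
    [1,2] "cat" : PP/N
    [2,3] "no" : N

PP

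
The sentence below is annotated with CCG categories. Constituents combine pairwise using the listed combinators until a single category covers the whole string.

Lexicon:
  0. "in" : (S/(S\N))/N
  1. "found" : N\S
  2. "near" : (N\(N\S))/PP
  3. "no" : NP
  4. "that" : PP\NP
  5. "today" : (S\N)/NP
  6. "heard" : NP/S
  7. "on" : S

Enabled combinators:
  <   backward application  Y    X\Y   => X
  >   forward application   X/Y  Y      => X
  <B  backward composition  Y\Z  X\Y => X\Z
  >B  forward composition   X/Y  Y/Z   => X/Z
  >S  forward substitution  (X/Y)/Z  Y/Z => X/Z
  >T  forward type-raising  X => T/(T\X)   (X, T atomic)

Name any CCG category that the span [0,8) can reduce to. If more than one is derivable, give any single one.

[0,8] S   >
  [0,5] S/(S\N)   >
    [0,1] "in" : (S/(S\N))/N
    [1,5] N   <
      [1,2] "found" : N\S
      [2,5] N\(N\S)   >
        [2,3] "near" : (N\(N\S))/PP
        [3,5] PP   >
          [3,4] PP/(PP\NP)   >T
            [3,4] "no" : NP
          [4,5] "that" : PP\NP
  [5,8] S\N   >
    [5,6] "today" : (S\N)/NP
    [6,8] NP   >
      [6,7] "heard" : NP/S
      [7,8] "on" : S

S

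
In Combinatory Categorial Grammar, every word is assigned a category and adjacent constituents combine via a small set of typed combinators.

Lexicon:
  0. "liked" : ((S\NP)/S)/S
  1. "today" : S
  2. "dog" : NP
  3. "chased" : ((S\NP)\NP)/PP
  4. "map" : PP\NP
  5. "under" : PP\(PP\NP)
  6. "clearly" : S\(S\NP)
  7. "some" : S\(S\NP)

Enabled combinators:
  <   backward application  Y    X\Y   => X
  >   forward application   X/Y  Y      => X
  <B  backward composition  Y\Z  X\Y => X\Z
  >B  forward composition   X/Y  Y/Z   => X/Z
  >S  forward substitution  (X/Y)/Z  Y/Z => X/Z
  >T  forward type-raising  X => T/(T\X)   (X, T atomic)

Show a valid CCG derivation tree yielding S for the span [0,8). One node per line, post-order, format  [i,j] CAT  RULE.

[0,8] S   <
  [0,7] S\NP   >
    [0,2] (S\NP)/S   >
      [0,1] "liked" : ((S\NP)/S)/S
      [1,2] "today" : S
    [2,7] S   <
      [2,6] S\NP   <
        [2,3] "dog" : NP
        [3,6] (S\NP)\NP   >
          [3,4] "chased" : ((S\NP)\NP)/PP
          [4,6] PP   <
            [4,5] "map" : PP\NP
            [5,6] "under" : PP\(PP\NP)
      [6,7] "clearly" : S\(S\NP)
  [7,8] "some" : S\(S\NP)

[0,1] ((S\NP)/S)/S  lex  "liked"
[1,2] S  lex  "today"
[0,2] (S\NP)/S  >  k=1
[2,3] NP  lex  "dog"
[3,4] ((S\NP)\NP)/PP  lex  "chased"
[4,5] PP\NP  lex  "map"
[5,6] PP\(PP\NP)  lex  "under"
[4,6] PP  <  k=5
[3,6] (S\NP)\NP  >  k=4
[2,6] S\NP  <  k=3
[6,7] S\(S\NP)  lex  "clearly"
[2,7] S  <  k=6
[0,7] S\NP  >  k=2
[7,8] S\(S\NP)  lex  "some"
[0,8] S  <  k=7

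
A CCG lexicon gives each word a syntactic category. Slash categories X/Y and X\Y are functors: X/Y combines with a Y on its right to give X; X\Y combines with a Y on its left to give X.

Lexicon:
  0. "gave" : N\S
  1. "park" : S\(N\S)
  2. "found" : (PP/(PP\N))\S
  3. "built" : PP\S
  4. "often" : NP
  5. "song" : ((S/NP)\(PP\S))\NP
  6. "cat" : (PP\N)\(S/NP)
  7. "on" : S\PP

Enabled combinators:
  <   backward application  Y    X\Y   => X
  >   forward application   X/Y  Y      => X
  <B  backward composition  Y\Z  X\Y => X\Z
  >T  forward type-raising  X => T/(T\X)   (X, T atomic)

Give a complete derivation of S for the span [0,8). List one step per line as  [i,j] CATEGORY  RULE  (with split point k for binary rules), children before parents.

[0,8] S   <
  [0,7] PP   >
    [0,3] PP/(PP\N)   <
      [0,2] S   <
        [0,1] "gave" : N\S
        [1,2] "park" : S\(N\S)
      [2,3] "found" : (PP/(PP\N))\S
    [3,7] PP\N   <
      [3,6] S/NP   <
        [3,4] "built" : PP\S
        [4,6] (S/NP)\(PP\S)   <
          [4,5] "often" : NP
          [5,6] "song" : ((S/NP)\(PP\S))\NP
      [6,7] "cat" : (PP\N)\(S/NP)
  [7,8] "on" : S\PP

[0,1] N\S  lex  "gave"
[1,2] S\(N\S)  lex  "park"
[0,2] S  <  k=1
[2,3] (PP/(PP\N))\S  lex  "found"
[0,3] PP/(PP\N)  <  k=2
[3,4] PP\S  lex  "built"
[4,5] NP  lex  "often"
[5,6] ((S/NP)\(PP\S))\NP  lex  "song"
[4,6] (S/NP)\(PP\S)  <  k=5
[3,6] S/NP  <  k=4
[6,7] (PP\N)\(S/NP)  lex  "cat"
[3,7] PP\N  <  k=6
[0,7] PP  >  k=3
[7,8] S\PP  lex  "on"
[0,8] S  <  k=7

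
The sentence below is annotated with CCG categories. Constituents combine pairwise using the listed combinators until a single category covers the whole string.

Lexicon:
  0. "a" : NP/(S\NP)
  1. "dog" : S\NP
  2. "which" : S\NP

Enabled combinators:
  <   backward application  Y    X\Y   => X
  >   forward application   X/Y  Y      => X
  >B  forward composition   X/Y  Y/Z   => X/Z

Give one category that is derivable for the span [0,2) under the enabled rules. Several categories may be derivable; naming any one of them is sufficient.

NP

[0,3] S   <
  [0,2] NP   >
    [0,1] "a" : NP/(S\NP)
    [1,2] "dog" : S\NP
  [2,3] "which" : S\NP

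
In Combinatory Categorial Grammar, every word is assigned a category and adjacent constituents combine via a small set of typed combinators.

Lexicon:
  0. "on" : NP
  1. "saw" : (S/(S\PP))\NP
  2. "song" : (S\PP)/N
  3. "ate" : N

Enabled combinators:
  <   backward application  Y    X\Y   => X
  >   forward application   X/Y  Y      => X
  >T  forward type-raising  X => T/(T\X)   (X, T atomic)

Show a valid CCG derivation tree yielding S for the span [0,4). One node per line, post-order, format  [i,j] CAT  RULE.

[0,1] NP  lex  "on"
[1,2] (S/(S\PP))\NP  lex  "saw"
[0,2] S/(S\PP)  <  k=1
[2,3] (S\PP)/N  lex  "song"
[3,4] N  lex  "ate"
[2,4] S\PP  >  k=3
[0,4] S  >  k=2

[0,4] S   >
  [0,2] S/(S\PP)   <
    [0,1] "on" : NP
    [1,2] "saw" : (S/(S\PP))\NP
  [2,4] S\PP   >
    [2,3] "song" : (S\PP)/N
    [3,4] "ate" : N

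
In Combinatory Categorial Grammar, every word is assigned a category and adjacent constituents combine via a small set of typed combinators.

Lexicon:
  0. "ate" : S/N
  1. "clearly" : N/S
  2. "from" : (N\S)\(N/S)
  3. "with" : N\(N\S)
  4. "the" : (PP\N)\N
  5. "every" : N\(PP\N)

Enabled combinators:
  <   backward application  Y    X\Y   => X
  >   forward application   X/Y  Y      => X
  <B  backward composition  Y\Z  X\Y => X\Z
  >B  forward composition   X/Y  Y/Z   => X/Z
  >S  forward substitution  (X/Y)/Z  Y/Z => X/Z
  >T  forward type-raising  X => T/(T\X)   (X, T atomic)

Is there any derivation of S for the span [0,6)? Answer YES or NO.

[0,6] S   >
  [0,1] "ate" : S/N
  [1,6] N   <
    [1,5] PP\N   <
      [1,4] N   <
        [1,3] N\S   <
          [1,2] "clearly" : N/S
          [2,3] "from" : (N\S)\(N/S)
        [3,4] "with" : N\(N\S)
      [4,5] "the" : (PP\N)\N
    [5,6] "every" : N\(PP\N)

YES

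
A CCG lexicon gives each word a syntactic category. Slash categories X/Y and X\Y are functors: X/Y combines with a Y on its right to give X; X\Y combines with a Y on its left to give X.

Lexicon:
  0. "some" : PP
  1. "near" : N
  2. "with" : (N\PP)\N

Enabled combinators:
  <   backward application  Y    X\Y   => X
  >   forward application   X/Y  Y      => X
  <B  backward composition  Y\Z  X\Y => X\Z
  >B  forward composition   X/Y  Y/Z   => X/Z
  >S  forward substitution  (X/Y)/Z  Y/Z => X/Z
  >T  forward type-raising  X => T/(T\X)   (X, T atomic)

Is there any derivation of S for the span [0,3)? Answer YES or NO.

NO

PP N (N\PP)\N
CKY chart[0,3] = {N, N/(N\N), NP/(NP\N), PP/(PP\N), S/(S\N)}; S ∉ chart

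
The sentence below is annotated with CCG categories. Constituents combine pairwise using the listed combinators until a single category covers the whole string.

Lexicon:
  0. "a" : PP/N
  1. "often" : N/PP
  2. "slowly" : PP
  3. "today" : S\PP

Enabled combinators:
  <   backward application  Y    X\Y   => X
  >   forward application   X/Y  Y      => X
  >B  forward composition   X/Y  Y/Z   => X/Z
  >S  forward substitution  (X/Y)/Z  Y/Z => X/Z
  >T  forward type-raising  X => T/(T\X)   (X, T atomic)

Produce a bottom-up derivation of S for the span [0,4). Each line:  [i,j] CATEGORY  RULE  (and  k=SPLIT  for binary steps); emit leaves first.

[0,1] PP/N  lex  "a"
[1,2] N/PP  lex  "often"
[2,3] PP  lex  "slowly"
[1,3] N  >  k=2
[0,3] PP  >  k=1
[3,4] S\PP  lex  "today"
[0,4] S  <  k=3

[0,4] S   <
  [0,3] PP   >
    [0,1] "a" : PP/N
    [1,3] N   >
      [1,2] "often" : N/PP
      [2,3] "slowly" : PP
  [3,4] "today" : S\PP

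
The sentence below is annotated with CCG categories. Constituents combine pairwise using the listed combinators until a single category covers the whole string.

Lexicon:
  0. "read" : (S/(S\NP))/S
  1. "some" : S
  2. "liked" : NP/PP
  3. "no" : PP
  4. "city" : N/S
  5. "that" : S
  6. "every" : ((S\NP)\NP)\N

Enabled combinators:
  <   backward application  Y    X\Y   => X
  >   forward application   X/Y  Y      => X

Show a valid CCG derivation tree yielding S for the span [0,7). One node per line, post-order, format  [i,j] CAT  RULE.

[0,7] S   >
  [0,2] S/(S\NP)   >
    [0,1] "read" : (S/(S\NP))/S
    [1,2] "some" : S
  [2,7] S\NP   <
    [2,4] NP   >
      [2,3] "liked" : NP/PP
      [3,4] "no" : PP
    [4,7] (S\NP)\NP   <
      [4,6] N   >
        [4,5] "city" : N/S
        [5,6] "that" : S
      [6,7] "every" : ((S\NP)\NP)\N

[0,1] (S/(S\NP))/S  lex  "read"
[1,2] S  lex  "some"
[0,2] S/(S\NP)  >  k=1
[2,3] NP/PP  lex  "liked"
[3,4] PP  lex  "no"
[2,4] NP  >  k=3
[4,5] N/S  lex  "city"
[5,6] S  lex  "that"
[4,6] N  >  k=5
[6,7] ((S\NP)\NP)\N  lex  "every"
[4,7] (S\NP)\NP  <  k=6
[2,7] S\NP  <  k=4
[0,7] S  >  k=2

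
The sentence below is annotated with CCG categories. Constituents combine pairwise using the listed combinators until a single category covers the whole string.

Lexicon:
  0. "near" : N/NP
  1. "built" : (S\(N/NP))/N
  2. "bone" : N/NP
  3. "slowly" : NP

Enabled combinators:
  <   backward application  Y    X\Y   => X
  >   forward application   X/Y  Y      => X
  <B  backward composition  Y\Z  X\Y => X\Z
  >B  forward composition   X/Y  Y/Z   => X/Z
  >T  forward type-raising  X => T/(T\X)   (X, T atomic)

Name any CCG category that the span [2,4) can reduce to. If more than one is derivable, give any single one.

[0,4] S   <
  [0,1] "near" : N/NP
  [1,4] S\(N/NP)   >
    [1,2] "built" : (S\(N/NP))/N
    [2,4] N   >
      [2,3] "bone" : N/NP
      [3,4] "slowly" : NP

N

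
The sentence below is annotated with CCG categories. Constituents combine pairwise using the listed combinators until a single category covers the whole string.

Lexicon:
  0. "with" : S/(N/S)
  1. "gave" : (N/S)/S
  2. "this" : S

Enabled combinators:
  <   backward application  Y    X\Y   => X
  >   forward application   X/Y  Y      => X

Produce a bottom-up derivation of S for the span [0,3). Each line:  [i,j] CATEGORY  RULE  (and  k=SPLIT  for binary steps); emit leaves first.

[0,3] S   >
  [0,1] "with" : S/(N/S)
  [1,3] N/S   >
    [1,2] "gave" : (N/S)/S
    [2,3] "this" : S

[0,1] S/(N/S)  lex  "with"
[1,2] (N/S)/S  lex  "gave"
[2,3] S  lex  "this"
[1,3] N/S  >  k=2
[0,3] S  >  k=1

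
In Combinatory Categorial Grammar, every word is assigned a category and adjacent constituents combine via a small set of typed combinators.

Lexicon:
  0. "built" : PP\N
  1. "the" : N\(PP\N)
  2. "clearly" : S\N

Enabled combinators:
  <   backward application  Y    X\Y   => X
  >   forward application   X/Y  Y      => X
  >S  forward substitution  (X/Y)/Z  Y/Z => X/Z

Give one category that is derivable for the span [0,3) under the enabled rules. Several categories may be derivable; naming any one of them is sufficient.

S

[0,3] S   <
  [0,2] N   <
    [0,1] "built" : PP\N
    [1,2] "the" : N\(PP\N)
  [2,3] "clearly" : S\N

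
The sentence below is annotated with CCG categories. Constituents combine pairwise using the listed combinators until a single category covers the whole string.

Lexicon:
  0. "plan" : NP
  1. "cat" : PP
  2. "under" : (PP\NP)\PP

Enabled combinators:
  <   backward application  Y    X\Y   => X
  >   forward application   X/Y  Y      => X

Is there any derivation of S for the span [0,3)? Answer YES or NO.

NP PP (PP\NP)\PP
CKY chart[0,3] = {PP}; S ∉ chart

NO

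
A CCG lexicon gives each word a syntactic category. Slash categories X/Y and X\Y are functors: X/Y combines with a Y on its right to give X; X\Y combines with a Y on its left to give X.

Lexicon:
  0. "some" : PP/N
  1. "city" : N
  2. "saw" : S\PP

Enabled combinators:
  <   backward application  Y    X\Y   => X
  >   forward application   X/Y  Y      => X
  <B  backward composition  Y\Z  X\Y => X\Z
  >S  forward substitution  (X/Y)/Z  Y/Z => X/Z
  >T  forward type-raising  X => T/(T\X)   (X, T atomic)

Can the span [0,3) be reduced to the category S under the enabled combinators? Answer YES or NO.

[0,3] S   <
  [0,2] PP   >
    [0,1] "some" : PP/N
    [1,2] "city" : N
  [2,3] "saw" : S\PP

YES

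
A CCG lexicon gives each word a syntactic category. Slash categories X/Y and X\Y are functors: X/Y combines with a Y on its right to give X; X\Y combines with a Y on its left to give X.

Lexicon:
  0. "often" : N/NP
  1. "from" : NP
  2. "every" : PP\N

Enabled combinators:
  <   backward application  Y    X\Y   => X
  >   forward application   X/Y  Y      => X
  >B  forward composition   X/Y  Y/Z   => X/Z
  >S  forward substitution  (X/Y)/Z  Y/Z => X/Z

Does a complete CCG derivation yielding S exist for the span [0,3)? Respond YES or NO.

NO

N/NP NP PP\N
CKY chart[0,3] = {PP}; S ∉ chart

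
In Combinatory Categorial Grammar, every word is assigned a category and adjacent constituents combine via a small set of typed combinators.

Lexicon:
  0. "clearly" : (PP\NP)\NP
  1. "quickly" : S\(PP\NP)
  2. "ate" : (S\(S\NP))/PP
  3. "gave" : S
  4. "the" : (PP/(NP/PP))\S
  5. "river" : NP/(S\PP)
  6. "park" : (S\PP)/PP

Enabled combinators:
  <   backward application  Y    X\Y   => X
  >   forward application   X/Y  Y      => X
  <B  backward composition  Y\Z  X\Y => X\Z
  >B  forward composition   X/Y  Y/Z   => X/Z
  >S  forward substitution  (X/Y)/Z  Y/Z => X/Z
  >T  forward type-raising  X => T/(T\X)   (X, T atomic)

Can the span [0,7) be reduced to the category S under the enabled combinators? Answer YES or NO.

YES

[0,7] S   <
  [0,2] S\NP   <B
    [0,1] "clearly" : (PP\NP)\NP
    [1,2] "quickly" : S\(PP\NP)
  [2,7] S\(S\NP)   >
    [2,3] "ate" : (S\(S\NP))/PP
    [3,7] PP   >
      [3,5] PP/(NP/PP)   <
        [3,4] "gave" : S
        [4,5] "the" : (PP/(NP/PP))\S
      [5,7] NP/PP   >B
        [5,6] "river" : NP/(S\PP)
        [6,7] "park" : (S\PP)/PP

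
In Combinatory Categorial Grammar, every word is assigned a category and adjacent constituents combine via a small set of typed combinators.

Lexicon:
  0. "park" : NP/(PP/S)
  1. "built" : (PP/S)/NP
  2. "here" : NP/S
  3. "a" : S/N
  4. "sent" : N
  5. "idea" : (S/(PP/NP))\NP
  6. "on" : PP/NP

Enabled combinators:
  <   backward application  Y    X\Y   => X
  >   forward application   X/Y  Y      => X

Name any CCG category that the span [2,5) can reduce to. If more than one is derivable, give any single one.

[0,7] S   >
  [0,6] S/(PP/NP)   <
    [0,5] NP   >
      [0,1] "park" : NP/(PP/S)
      [1,5] PP/S   >
        [1,2] "built" : (PP/S)/NP
        [2,5] NP   >
          [2,3] "here" : NP/S
          [3,5] S   >
            [3,4] "a" : S/N
            [4,5] "sent" : N
    [5,6] "idea" : (S/(PP/NP))\NP
  [6,7] "on" : PP/NP

NP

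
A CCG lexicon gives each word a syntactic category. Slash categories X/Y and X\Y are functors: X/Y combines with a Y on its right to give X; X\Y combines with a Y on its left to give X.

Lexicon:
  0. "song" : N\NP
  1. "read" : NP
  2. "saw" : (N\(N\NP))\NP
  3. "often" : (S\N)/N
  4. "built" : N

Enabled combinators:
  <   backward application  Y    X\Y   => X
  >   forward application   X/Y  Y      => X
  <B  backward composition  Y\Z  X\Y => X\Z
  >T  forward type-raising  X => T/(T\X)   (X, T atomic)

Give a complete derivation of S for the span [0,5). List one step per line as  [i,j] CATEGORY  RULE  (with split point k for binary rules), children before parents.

[0,1] N\NP  lex  "song"
[1,2] NP  lex  "read"
[2,3] (N\(N\NP))\NP  lex  "saw"
[1,3] N\(N\NP)  <  k=2
[0,3] N  <  k=1
[3,4] (S\N)/N  lex  "often"
[4,5] N  lex  "built"
[3,5] S\N  >  k=4
[0,5] S  <  k=3

[0,5] S   <
  [0,3] N   <
    [0,1] "song" : N\NP
    [1,3] N\(N\NP)   <
      [1,2] "read" : NP
      [2,3] "saw" : (N\(N\NP))\NP
  [3,5] S\N   >
    [3,4] "often" : (S\N)/N
    [4,5] "built" : N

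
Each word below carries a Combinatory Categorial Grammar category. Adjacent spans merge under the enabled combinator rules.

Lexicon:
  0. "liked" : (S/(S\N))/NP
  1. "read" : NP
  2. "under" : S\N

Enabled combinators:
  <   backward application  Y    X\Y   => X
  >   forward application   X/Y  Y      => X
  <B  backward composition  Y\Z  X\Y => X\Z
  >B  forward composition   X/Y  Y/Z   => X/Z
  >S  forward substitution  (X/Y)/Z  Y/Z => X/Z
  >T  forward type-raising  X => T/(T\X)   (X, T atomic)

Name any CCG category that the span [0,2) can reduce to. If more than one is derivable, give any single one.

S/(S\N)

[0,3] S   >
  [0,2] S/(S\N)   >
    [0,1] "liked" : (S/(S\N))/NP
    [1,2] "read" : NP
  [2,3] "under" : S\N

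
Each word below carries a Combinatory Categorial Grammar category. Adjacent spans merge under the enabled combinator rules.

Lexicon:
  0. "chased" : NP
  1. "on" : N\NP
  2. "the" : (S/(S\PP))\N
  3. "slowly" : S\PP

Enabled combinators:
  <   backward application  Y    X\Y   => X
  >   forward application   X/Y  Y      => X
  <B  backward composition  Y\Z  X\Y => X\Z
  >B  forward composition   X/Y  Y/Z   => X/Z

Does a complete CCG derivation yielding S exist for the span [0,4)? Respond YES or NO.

[0,4] S   >
  [0,3] S/(S\PP)   <
    [0,2] N   <
      [0,1] "chased" : NP
      [1,2] "on" : N\NP
    [2,3] "the" : (S/(S\PP))\N
  [3,4] "slowly" : S\PP

YES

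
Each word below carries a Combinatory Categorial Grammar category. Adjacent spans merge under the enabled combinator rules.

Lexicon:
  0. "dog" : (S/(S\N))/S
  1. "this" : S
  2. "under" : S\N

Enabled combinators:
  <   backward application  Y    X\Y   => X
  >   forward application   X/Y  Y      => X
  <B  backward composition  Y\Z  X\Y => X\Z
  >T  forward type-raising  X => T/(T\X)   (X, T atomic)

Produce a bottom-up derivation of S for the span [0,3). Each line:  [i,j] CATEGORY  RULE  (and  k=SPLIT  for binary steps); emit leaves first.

[0,3] S   >
  [0,2] S/(S\N)   >
    [0,1] "dog" : (S/(S\N))/S
    [1,2] "this" : S
  [2,3] "under" : S\N

[0,1] (S/(S\N))/S  lex  "dog"
[1,2] S  lex  "this"
[0,2] S/(S\N)  >  k=1
[2,3] S\N  lex  "under"
[0,3] S  >  k=2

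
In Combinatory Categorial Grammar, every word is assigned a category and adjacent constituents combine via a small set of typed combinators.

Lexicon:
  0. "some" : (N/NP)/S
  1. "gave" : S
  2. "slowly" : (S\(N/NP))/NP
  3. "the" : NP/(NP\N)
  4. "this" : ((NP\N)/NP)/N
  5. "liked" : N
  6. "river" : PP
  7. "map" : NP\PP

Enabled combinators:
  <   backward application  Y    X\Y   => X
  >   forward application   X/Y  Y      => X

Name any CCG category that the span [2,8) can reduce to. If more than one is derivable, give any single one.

S\(N/NP)

[0,8] S   <
  [0,2] N/NP   >
    [0,1] "some" : (N/NP)/S
    [1,2] "gave" : S
  [2,8] S\(N/NP)   >
    [2,3] "slowly" : (S\(N/NP))/NP
    [3,8] NP   >
      [3,4] "the" : NP/(NP\N)
      [4,8] NP\N   >
        [4,6] (NP\N)/NP   >
          [4,5] "this" : ((NP\N)/NP)/N
          [5,6] "liked" : N
        [6,8] NP   <
          [6,7] "river" : PP
          [7,8] "map" : NP\PP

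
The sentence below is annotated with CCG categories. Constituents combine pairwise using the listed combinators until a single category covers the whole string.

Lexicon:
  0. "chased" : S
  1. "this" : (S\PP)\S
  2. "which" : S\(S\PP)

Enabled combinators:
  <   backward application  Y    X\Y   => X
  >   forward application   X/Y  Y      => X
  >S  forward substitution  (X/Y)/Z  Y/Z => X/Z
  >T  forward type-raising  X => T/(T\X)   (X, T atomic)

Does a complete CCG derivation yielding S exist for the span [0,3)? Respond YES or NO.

[0,3] S   <
  [0,2] S\PP   <
    [0,1] "chased" : S
    [1,2] "this" : (S\PP)\S
  [2,3] "which" : S\(S\PP)

YES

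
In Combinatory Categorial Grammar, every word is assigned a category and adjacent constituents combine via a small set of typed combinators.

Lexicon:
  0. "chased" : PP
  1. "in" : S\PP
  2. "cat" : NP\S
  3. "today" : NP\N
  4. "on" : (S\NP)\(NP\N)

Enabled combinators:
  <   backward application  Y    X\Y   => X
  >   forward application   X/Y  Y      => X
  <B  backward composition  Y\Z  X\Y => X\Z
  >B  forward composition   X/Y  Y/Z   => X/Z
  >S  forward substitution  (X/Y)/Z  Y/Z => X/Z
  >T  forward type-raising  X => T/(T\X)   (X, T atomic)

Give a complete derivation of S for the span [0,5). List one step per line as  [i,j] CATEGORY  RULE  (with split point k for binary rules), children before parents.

[0,5] S   <
  [0,3] NP   <
    [0,2] S   <
      [0,1] "chased" : PP
      [1,2] "in" : S\PP
    [2,3] "cat" : NP\S
  [3,5] S\NP   <
    [3,4] "today" : NP\N
    [4,5] "on" : (S\NP)\(NP\N)

[0,1] PP  lex  "chased"
[1,2] S\PP  lex  "in"
[0,2] S  <  k=1
[2,3] NP\S  lex  "cat"
[0,3] NP  <  k=2
[3,4] NP\N  lex  "today"
[4,5] (S\NP)\(NP\N)  lex  "on"
[3,5] S\NP  <  k=4
[0,5] S  <  k=3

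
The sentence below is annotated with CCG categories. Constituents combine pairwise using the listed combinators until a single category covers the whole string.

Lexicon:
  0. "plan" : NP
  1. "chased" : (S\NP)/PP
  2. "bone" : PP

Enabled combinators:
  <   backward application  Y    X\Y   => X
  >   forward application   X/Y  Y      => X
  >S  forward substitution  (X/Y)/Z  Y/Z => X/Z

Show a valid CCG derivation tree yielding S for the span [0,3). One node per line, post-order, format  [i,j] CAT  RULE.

[0,3] S   <
  [0,1] "plan" : NP
  [1,3] S\NP   >
    [1,2] "chased" : (S\NP)/PP
    [2,3] "bone" : PP

[0,1] NP  lex  "plan"
[1,2] (S\NP)/PP  lex  "chased"
[2,3] PP  lex  "bone"
[1,3] S\NP  >  k=2
[0,3] S  <  k=1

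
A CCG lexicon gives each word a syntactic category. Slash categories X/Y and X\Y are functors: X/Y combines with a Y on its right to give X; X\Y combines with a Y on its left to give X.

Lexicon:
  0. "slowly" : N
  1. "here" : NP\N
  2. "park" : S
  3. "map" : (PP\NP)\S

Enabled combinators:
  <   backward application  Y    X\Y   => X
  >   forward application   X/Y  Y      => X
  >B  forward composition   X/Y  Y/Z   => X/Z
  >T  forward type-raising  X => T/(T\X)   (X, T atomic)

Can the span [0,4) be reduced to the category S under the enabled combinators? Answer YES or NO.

NO

N NP\N S (PP\NP)\S
CKY chart[0,4] = {N/(N\PP), NP/(NP\PP), PP, PP/(PP\PP), S/(S\PP)}; S ∉ chart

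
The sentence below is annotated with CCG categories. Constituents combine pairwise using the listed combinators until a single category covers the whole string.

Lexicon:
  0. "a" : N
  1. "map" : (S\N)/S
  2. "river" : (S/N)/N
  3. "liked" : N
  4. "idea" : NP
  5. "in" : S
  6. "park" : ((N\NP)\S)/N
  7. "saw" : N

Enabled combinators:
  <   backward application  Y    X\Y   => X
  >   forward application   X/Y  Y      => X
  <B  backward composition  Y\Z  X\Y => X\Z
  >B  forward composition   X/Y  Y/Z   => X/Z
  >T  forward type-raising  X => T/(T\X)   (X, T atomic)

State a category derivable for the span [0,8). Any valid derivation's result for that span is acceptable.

S

[0,8] S   >
  [0,1] S/(S\N)   >T
    [0,1] "a" : N
  [1,8] S\N   >
    [1,2] "map" : (S\N)/S
    [2,8] S   >
      [2,4] S/N   >
        [2,3] "river" : (S/N)/N
        [3,4] "liked" : N
      [4,8] N   >
        [4,5] N/(N\NP)   >T
          [4,5] "idea" : NP
        [5,8] N\NP   <
          [5,6] "in" : S
          [6,8] (N\NP)\S   >
            [6,7] "park" : ((N\NP)\S)/N
            [7,8] "saw" : N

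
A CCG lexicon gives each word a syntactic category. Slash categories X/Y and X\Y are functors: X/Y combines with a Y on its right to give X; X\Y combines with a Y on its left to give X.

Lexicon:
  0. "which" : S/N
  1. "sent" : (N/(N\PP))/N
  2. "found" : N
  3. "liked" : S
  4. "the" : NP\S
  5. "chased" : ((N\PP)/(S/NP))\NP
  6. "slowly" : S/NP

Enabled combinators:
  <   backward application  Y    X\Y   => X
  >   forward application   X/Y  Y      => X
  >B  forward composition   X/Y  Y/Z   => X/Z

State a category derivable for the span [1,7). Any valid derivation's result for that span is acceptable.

[0,7] S   >
  [0,1] "which" : S/N
  [1,7] N   >
    [1,3] N/(N\PP)   >
      [1,2] "sent" : (N/(N\PP))/N
      [2,3] "found" : N
    [3,7] N\PP   >
      [3,6] (N\PP)/(S/NP)   <
        [3,5] NP   <
          [3,4] "liked" : S
          [4,5] "the" : NP\S
        [5,6] "chased" : ((N\PP)/(S/NP))\NP
      [6,7] "slowly" : S/NP

N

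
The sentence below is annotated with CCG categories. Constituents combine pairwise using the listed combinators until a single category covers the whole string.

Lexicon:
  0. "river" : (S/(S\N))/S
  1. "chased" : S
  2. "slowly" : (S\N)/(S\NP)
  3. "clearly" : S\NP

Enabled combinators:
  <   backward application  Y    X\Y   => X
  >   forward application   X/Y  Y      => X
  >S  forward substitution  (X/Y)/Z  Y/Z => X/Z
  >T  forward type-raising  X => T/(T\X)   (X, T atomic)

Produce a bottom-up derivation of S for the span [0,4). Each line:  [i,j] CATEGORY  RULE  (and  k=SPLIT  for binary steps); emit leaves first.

[0,4] S   >
  [0,2] S/(S\N)   >
    [0,1] "river" : (S/(S\N))/S
    [1,2] "chased" : S
  [2,4] S\N   >
    [2,3] "slowly" : (S\N)/(S\NP)
    [3,4] "clearly" : S\NP

[0,1] (S/(S\N))/S  lex  "river"
[1,2] S  lex  "chased"
[0,2] S/(S\N)  >  k=1
[2,3] (S\N)/(S\NP)  lex  "slowly"
[3,4] S\NP  lex  "clearly"
[2,4] S\N  >  k=3
[0,4] S  >  k=2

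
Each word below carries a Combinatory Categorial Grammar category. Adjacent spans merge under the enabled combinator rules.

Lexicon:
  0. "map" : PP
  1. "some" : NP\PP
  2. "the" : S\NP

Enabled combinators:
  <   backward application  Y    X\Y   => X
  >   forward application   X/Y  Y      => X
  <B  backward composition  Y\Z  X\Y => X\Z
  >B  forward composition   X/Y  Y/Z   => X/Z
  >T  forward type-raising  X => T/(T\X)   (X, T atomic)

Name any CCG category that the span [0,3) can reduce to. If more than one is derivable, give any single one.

[0,3] S   <
  [0,2] NP   <
    [0,1] "map" : PP
    [1,2] "some" : NP\PP
  [2,3] "the" : S\NP

S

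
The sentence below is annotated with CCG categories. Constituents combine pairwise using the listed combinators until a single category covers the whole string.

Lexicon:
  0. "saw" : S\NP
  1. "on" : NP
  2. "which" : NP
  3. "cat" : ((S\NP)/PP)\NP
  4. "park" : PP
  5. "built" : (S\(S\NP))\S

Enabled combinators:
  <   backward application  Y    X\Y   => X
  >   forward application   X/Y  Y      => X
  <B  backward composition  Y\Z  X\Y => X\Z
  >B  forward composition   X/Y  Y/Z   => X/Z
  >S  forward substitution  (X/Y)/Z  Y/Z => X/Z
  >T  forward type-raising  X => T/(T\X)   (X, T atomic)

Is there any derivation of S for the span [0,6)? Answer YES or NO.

YES

[0,6] S   <
  [0,1] "saw" : S\NP
  [1,6] S\(S\NP)   <
    [1,5] S   >
      [1,2] S/(S\NP)   >T
        [1,2] "on" : NP
      [2,5] S\NP   >
        [2,4] (S\NP)/PP   <
          [2,3] "which" : NP
          [3,4] "cat" : ((S\NP)/PP)\NP
        [4,5] "park" : PP
    [5,6] "built" : (S\(S\NP))\S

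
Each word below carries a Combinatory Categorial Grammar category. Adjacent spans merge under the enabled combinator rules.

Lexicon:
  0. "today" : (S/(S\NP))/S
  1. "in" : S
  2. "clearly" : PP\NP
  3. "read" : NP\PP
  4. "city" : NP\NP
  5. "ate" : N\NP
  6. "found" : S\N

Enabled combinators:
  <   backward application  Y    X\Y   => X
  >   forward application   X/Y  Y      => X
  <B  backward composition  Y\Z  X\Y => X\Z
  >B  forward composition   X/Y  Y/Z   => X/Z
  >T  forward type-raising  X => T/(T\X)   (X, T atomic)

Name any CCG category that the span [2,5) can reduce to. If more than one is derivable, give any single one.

[0,7] S   >
  [0,2] S/(S\NP)   >
    [0,1] "today" : (S/(S\NP))/S
    [1,2] "in" : S
  [2,7] S\NP   <B
    [2,6] N\NP   <B
      [2,5] NP\NP   <B
        [2,3] "clearly" : PP\NP
        [3,5] NP\PP   <B
          [3,4] "read" : NP\PP
          [4,5] "city" : NP\NP
      [5,6] "ate" : N\NP
    [6,7] "found" : S\N

NP\NP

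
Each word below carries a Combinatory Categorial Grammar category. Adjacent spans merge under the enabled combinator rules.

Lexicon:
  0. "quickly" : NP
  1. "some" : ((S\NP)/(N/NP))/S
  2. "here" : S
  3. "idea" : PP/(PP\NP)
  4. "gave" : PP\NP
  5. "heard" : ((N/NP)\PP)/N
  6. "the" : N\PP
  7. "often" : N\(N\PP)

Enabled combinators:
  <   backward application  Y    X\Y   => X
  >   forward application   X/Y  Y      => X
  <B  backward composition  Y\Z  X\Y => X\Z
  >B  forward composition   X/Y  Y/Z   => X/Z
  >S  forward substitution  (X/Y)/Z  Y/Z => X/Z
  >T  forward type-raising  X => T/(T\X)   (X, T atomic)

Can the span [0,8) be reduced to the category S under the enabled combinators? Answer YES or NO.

YES

[0,8] S   >
  [0,1] S/(S\NP)   >T
    [0,1] "quickly" : NP
  [1,8] S\NP   >
    [1,3] (S\NP)/(N/NP)   >
      [1,2] "some" : ((S\NP)/(N/NP))/S
      [2,3] "here" : S
    [3,8] N/NP   <
      [3,5] PP   >
        [3,4] "idea" : PP/(PP\NP)
        [4,5] "gave" : PP\NP
      [5,8] (N/NP)\PP   >
        [5,6] "heard" : ((N/NP)\PP)/N
        [6,8] N   <
          [6,7] "the" : N\PP
          [7,8] "often" : N\(N\PP)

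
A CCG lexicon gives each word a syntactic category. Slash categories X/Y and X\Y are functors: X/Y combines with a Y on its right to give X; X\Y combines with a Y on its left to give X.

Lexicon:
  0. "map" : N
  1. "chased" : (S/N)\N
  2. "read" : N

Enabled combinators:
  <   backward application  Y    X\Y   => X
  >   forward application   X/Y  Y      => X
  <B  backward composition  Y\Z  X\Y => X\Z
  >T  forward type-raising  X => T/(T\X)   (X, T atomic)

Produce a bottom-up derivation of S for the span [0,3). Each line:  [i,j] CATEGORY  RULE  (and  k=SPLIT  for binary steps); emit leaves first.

[0,1] N  lex  "map"
[1,2] (S/N)\N  lex  "chased"
[0,2] S/N  <  k=1
[2,3] N  lex  "read"
[0,3] S  >  k=2

[0,3] S   >
  [0,2] S/N   <
    [0,1] "map" : N
    [1,2] "chased" : (S/N)\N
  [2,3] "read" : N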